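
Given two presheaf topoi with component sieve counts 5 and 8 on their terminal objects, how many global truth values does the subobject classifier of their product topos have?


In a product of presheaf topoi E_1 x E_2, the subobject classifier
is Omega = Omega_1 x Omega_2 (componentwise), so
|Omega(top)| = |Omega_1(top_1)| * |Omega_2(top_2)|.
= 5 * 8 = 40.

40


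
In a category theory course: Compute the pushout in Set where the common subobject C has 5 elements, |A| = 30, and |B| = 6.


The pushout A +_C B identifies the images of C in A and B.
|A +_C B| = |A| + |B| - |C| (for injections).
= 30 + 6 - 5 = 31

31


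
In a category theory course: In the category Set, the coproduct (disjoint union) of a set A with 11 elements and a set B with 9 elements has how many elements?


In Set, the coproduct A + B is the disjoint union.
|A + B| = |A| + |B| = 11 + 9 = 20

20


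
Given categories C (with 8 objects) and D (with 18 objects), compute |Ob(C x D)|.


The product category C x D has objects that are pairs (c, d).
Number of pairs = |Ob(C)| * |Ob(D)| = 8 * 18 = 144

144


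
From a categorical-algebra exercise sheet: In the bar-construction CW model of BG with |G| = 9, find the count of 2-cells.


In the bar-construction CW model of BG, the n-cells are indexed by
n-tuples [g_1|...|g_n] of non-identity elements of G (degenerate
simplices with some g_i = e do not contribute cells), so there are
(|G| - 1)^n n-cells.
For dim = 2 with |G| = 9:
cells = (9 - 1)^2 = 8^2 = 64

64


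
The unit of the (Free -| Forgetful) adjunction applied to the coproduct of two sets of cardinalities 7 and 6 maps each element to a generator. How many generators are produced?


The unit eta_X: X -> U(F(X)) of the Free-Forgetful adjunction
maps each element of X to a generator of F(X). For X = S + T (disjoint
union in Set), |S + T| = |S| + |T|.
Total mappings = 7 + 6 = 13.

13


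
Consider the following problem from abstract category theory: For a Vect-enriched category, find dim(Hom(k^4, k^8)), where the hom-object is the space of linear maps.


In Vect-enriched categories, Hom(k^n, k^m) is the space of m x n matrices.
dim(Hom(k^4, k^8)) = 8 * 4 = 32

32


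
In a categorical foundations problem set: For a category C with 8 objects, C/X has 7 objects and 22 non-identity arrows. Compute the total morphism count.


In the slice category C/X, objects are morphisms to X.
Identity morphisms: 7 (one per object of C/X).
Non-identity morphisms: 22.
Total = 7 + 22 = 29

29


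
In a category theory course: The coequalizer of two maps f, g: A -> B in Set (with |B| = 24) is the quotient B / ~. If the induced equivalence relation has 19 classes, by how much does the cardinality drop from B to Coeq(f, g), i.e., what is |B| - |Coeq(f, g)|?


The coequalizer Coeq(f, g) = B / ~ has one element per equivalence class.
|B| = 24, |Coeq(f, g)| = 19.
|B| - |Coeq(f, g)| = 24 - 19 = 5.

5


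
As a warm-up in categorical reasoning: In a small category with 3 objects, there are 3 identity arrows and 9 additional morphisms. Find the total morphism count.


Each object has an identity morphism, giving 3 identities.
Adding the 9 non-identity morphisms:
Total = 3 + 9 = 12

12


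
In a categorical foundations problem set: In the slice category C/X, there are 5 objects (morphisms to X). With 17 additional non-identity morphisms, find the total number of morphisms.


In the slice category C/X, objects are morphisms to X.
Identity morphisms: 5 (one per object of C/X).
Non-identity morphisms: 17.
Total = 5 + 17 = 22

22


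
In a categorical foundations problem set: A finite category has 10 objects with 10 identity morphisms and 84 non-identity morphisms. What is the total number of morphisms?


Each object has an identity morphism, giving 10 identities.
Adding the 84 non-identity morphisms:
Total = 10 + 84 = 94

94


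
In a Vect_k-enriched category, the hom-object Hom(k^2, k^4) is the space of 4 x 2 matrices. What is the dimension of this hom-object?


In Vect-enriched categories, Hom(k^n, k^m) is the space of m x n matrices.
dim(Hom(k^2, k^4)) = 4 * 2 = 8

8


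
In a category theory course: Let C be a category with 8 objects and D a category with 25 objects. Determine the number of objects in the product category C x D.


The product category C x D has objects that are pairs (c, d).
Number of pairs = |Ob(C)| * |Ob(D)| = 8 * 25 = 200

200


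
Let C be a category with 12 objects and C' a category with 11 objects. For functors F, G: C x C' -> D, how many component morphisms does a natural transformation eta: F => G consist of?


A natural transformation eta: F => G assigns one component morphism per
object of the domain category.
The domain is the product category C x C', so
|Ob(C x C')| = |Ob(C)| * |Ob(C')| = 12 * 11 = 132.
Therefore eta has 132 component morphisms.

132


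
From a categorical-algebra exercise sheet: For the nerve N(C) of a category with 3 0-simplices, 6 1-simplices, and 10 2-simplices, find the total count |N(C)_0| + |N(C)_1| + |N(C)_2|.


The 2-skeleton of the nerve N(C) consists of simplices in dimensions 0, 1, 2:
  |N(C)_0| = 3 (objects)
  |N(C)_1| = 6 (morphisms)
  |N(C)_2| = 10 (composable pairs)
Total = 3 + 6 + 10 = 19

19


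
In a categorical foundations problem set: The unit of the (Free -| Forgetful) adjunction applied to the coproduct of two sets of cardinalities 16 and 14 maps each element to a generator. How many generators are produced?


The unit eta_X: X -> U(F(X)) of the Free-Forgetful adjunction
maps each element of X to a generator of F(X). For X = S + T (disjoint
union in Set), |S + T| = |S| + |T|.
Total mappings = 16 + 14 = 30.

30


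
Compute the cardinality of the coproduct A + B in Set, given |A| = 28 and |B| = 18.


In Set, the coproduct A + B is the disjoint union.
|A + B| = |A| + |B| = 28 + 18 = 46

46


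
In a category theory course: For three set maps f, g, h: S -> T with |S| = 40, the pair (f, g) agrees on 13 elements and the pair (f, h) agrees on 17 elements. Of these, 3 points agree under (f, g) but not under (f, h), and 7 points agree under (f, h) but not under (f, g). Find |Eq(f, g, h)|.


Eq(f, g, h) is the triple-agreement set: points in S where all three
maps take the same value. Using inclusion-exclusion on the pairwise data:
Pair (f, g) agrees on 13 points; pair (f, h) on 17 points.
Points agreeing under (f, g) but not (f, h) = 3; under (f, h) but not (f, g) = 7.
Triple-agreement = agreement-in-(f, g) minus points that agree under (f, g) but not (f, h):
|Eq(f, g, h)| = 13 - 3 = 10
(cross-check via (f, h): 17 - 7 = 10.)

10


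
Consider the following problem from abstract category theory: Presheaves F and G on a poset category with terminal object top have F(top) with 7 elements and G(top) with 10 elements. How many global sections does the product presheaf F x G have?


Global sections of a presheaf on a poset with terminal top satisfy
Gamma(H) ~ H(top). Presheaves admit pointwise products, so
(F x G)(top) = F(top) x G(top) (Cartesian product).
|Gamma(F x G)| = |F(top)| * |G(top)| = 7 * 10 = 70.

70


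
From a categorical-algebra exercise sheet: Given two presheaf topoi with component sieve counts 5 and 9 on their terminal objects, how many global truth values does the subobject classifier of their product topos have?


In a product of presheaf topoi E_1 x E_2, the subobject classifier
is Omega = Omega_1 x Omega_2 (componentwise), so
|Omega(top)| = |Omega_1(top_1)| * |Omega_2(top_2)|.
= 5 * 9 = 45.

45


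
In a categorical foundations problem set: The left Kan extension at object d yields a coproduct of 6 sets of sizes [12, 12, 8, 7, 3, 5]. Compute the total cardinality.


Pointwise, the left Kan extension (Lan_F H)(d) is the colimit, indexed
by the comma category (F downarrow d), of H composed with the
projection (F downarrow d) -> C. Here that colimit is given
as a coproduct (disjoint union) of sets, so its cardinality is the
sum of the sizes of the summands.
Coproduct of sets with sizes: 12 + 12 + 8 + 7 + 3 + 5
= 47

47


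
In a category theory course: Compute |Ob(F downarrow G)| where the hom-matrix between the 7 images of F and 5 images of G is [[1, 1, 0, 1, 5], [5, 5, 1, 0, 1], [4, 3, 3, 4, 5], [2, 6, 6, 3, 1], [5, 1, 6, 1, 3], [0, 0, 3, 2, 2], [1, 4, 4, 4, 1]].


Objects of (F downarrow G) are triples (a, b, h: F(a)->G(b)).
The count equals the sum of all entries in the hom-matrix.
sum(row 0) = 8
sum(row 1) = 12
sum(row 2) = 19
sum(row 3) = 18
sum(row 4) = 16
sum(row 5) = 7
sum(row 6) = 14
Grand total = 94

94


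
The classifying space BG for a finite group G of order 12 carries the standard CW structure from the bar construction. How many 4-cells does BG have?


In the bar-construction CW model of BG, the n-cells are indexed by
n-tuples [g_1|...|g_n] of non-identity elements of G (degenerate
simplices with some g_i = e do not contribute cells), so there are
(|G| - 1)^n n-cells.
For dim = 4 with |G| = 12:
cells = (12 - 1)^4 = 11^4 = 14641

14641


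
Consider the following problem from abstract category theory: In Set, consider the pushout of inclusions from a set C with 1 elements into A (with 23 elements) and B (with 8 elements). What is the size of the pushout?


The pushout A +_C B identifies the images of C in A and B.
|A +_C B| = |A| + |B| - |C| (for injections).
= 23 + 8 - 1 = 30

30


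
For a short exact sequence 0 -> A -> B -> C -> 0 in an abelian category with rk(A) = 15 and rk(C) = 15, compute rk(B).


For a short exact sequence 0 -> A -> B -> C -> 0,
rank is additive: rank(B) = rank(A) + rank(C).
rank(B) = 15 + 15 = 30

30


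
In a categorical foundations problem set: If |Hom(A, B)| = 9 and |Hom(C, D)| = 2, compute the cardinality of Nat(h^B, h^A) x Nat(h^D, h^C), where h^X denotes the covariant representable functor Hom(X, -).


By the Yoneda lemma, Nat(h^B, h^A) is isomorphic to Hom(A, B),
so |Nat(h^B, h^A)| = |Hom(A, B)| and |Nat(h^D, h^C)| = |Hom(C, D)|.
|Hom(A, B)| = 9, |Hom(C, D)| = 2.
|Nat(h^B, h^A) x Nat(h^D, h^C)| = 9 * 2 = 18

18


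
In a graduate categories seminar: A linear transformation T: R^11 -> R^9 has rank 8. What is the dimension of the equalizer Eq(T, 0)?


The equalizer of f and the zero map is ker(f).
By the rank-nullity theorem: dim(ker(f)) = dim(domain) - rank(f).
dim(ker(f)) = 11 - 8 = 3

3


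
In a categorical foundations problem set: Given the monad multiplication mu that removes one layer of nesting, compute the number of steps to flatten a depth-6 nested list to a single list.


Each application of mu: T^2 -> T removes one layer of nesting.
Starting at depth 6 (i.e., T^6(X)), we need to reach T(X).
Number of mu applications = 6 - 1 = 5

5


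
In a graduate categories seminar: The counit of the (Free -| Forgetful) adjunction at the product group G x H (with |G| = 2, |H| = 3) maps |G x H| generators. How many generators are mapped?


The counit epsilon_K: F(U(K)) -> K of the Free-Forgetful adjunction
maps |K| generators of F(U(K)) into K. For K = G x H (the product group),
|G x H| = |G| * |H|.
Total generators mapped = 2 * 3 = 6.

6


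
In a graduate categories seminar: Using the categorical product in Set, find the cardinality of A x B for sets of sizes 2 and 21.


In Set, the product A x B is the Cartesian product.
By the universal property, |A x B| = |A| * |B|.
|A x B| = 2 * 21 = 42

42


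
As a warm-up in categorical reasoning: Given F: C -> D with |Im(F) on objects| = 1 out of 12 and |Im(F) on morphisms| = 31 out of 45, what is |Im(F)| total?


The image of F consists of distinct objects and distinct morphisms.
|Im(F)| on objects = 1
|Im(F)| on morphisms = 31
Total image cardinality = 1 + 31 = 32

32


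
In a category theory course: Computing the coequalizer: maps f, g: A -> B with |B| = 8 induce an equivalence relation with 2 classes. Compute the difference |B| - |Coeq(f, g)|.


The coequalizer Coeq(f, g) = B / ~ has one element per equivalence class.
|B| = 8, |Coeq(f, g)| = 2.
|B| - |Coeq(f, g)| = 8 - 2 = 6.

6


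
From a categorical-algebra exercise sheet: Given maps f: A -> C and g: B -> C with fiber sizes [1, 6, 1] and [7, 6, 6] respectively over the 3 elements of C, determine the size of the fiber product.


The pullback A x_C B consists of pairs (a, b) with f(a) = g(b).
For each element c in C, the fiber product has |f^-1(c)| * |g^-1(c)| elements.
Summing over C: 1 * 7 + 6 * 6 + 1 * 6
= 7 + 36 + 6 = 49

49


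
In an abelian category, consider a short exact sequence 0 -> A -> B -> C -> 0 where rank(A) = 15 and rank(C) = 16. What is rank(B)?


For a short exact sequence 0 -> A -> B -> C -> 0,
rank is additive: rank(B) = rank(A) + rank(C).
rank(B) = 15 + 16 = 31

31


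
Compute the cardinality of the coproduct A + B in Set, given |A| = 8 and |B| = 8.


In Set, the coproduct A + B is the disjoint union.
|A + B| = |A| + |B| = 8 + 8 = 16

16


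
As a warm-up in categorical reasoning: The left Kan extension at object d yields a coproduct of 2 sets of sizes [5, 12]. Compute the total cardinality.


Pointwise, the left Kan extension (Lan_F H)(d) is the colimit, indexed
by the comma category (F downarrow d), of H composed with the
projection (F downarrow d) -> C. Here that colimit is given
as a coproduct (disjoint union) of sets, so its cardinality is the
sum of the sizes of the summands.
Coproduct of sets with sizes: 5 + 12
= 17

17


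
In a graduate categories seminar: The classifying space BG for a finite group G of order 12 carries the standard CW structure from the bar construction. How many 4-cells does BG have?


In the bar-construction CW model of BG, the n-cells are indexed by
n-tuples [g_1|...|g_n] of non-identity elements of G (degenerate
simplices with some g_i = e do not contribute cells), so there are
(|G| - 1)^n n-cells.
For dim = 4 with |G| = 12:
cells = (12 - 1)^4 = 11^4 = 14641

14641


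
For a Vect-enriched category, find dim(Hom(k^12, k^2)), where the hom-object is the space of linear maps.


In Vect-enriched categories, Hom(k^n, k^m) is the space of m x n matrices.
dim(Hom(k^12, k^2)) = 2 * 12 = 24

24


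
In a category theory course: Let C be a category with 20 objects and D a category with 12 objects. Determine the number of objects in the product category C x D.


The product category C x D has objects that are pairs (c, d).
Number of pairs = |Ob(C)| * |Ob(D)| = 20 * 12 = 240

240


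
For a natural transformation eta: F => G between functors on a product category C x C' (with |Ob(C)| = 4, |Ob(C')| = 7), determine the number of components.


A natural transformation eta: F => G assigns one component morphism per
object of the domain category.
The domain is the product category C x C', so
|Ob(C x C')| = |Ob(C)| * |Ob(C')| = 4 * 7 = 28.
Therefore eta has 28 component morphisms.

28


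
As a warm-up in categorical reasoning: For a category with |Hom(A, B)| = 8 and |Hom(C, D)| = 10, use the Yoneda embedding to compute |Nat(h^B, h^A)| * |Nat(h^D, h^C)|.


By the Yoneda lemma, Nat(h^B, h^A) is isomorphic to Hom(A, B),
so |Nat(h^B, h^A)| = |Hom(A, B)| and |Nat(h^D, h^C)| = |Hom(C, D)|.
|Hom(A, B)| = 8, |Hom(C, D)| = 10.
|Nat(h^B, h^A) x Nat(h^D, h^C)| = 8 * 10 = 80

80


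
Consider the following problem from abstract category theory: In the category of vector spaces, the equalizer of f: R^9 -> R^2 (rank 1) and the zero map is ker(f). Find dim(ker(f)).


The equalizer of f and the zero map is ker(f).
By the rank-nullity theorem: dim(ker(f)) = dim(domain) - rank(f).
dim(ker(f)) = 9 - 1 = 8

8


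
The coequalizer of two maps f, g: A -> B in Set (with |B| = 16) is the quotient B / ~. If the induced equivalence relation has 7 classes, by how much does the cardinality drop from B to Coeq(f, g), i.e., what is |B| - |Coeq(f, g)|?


The coequalizer Coeq(f, g) = B / ~ has one element per equivalence class.
|B| = 16, |Coeq(f, g)| = 7.
|B| - |Coeq(f, g)| = 16 - 7 = 9.

9


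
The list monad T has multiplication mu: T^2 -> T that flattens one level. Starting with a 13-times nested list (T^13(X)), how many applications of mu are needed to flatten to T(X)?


Each application of mu: T^2 -> T removes one layer of nesting.
Starting at depth 13 (i.e., T^13(X)), we need to reach T(X).
Number of mu applications = 13 - 1 = 12

12


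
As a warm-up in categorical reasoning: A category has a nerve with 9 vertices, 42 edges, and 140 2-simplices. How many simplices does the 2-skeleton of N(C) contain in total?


The 2-skeleton of the nerve N(C) consists of simplices in dimensions 0, 1, 2:
  |N(C)_0| = 9 (objects)
  |N(C)_1| = 42 (morphisms)
  |N(C)_2| = 140 (composable pairs)
Total = 9 + 42 + 140 = 191

191


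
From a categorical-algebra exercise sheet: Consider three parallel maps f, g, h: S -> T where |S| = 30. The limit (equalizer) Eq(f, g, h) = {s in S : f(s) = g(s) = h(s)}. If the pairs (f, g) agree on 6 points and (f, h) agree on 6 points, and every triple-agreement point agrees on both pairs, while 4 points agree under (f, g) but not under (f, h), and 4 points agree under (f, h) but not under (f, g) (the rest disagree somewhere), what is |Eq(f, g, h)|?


Eq(f, g, h) is the triple-agreement set: points in S where all three
maps take the same value. Using inclusion-exclusion on the pairwise data:
Pair (f, g) agrees on 6 points; pair (f, h) on 6 points.
Points agreeing under (f, g) but not (f, h) = 4; under (f, h) but not (f, g) = 4.
Triple-agreement = agreement-in-(f, g) minus points that agree under (f, g) but not (f, h):
|Eq(f, g, h)| = 6 - 4 = 2
(cross-check via (f, h): 6 - 4 = 2.)

2


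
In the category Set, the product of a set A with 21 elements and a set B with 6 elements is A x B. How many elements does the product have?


In Set, the product A x B is the Cartesian product.
By the universal property, |A x B| = |A| * |B|.
|A x B| = 21 * 6 = 126

126


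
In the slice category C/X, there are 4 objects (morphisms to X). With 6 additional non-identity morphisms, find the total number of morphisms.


In the slice category C/X, objects are morphisms to X.
Identity morphisms: 4 (one per object of C/X).
Non-identity morphisms: 6.
Total = 4 + 6 = 10

10


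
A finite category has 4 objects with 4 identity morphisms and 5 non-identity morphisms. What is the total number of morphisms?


Each object has an identity morphism, giving 4 identities.
Adding the 5 non-identity morphisms:
Total = 4 + 5 = 9

9


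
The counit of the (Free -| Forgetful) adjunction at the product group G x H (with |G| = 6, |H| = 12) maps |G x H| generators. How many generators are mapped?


The counit epsilon_K: F(U(K)) -> K of the Free-Forgetful adjunction
maps |K| generators of F(U(K)) into K. For K = G x H (the product group),
|G x H| = |G| * |H|.
Total generators mapped = 6 * 12 = 72.

72


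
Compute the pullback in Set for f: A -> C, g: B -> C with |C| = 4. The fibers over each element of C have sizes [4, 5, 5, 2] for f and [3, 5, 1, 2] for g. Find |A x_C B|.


The pullback A x_C B consists of pairs (a, b) with f(a) = g(b).
For each element c in C, the fiber product has |f^-1(c)| * |g^-1(c)| elements.
Summing over C: 4 * 3 + 5 * 5 + 5 * 1 + 2 * 2
= 12 + 25 + 5 + 4 = 46

46


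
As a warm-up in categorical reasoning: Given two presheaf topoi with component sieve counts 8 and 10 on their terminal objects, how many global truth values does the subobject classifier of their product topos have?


In a product of presheaf topoi E_1 x E_2, the subobject classifier
is Omega = Omega_1 x Omega_2 (componentwise), so
|Omega(top)| = |Omega_1(top_1)| * |Omega_2(top_2)|.
= 8 * 10 = 80.

80


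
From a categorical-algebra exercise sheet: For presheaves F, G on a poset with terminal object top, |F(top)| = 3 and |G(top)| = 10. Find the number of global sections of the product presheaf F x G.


Global sections of a presheaf on a poset with terminal top satisfy
Gamma(H) ~ H(top). Presheaves admit pointwise products, so
(F x G)(top) = F(top) x G(top) (Cartesian product).
|Gamma(F x G)| = |F(top)| * |G(top)| = 3 * 10 = 30.

30


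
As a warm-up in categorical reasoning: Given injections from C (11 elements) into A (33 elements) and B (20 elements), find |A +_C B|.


The pushout A +_C B identifies the images of C in A and B.
|A +_C B| = |A| + |B| - |C| (for injections).
= 33 + 20 - 11 = 42

42


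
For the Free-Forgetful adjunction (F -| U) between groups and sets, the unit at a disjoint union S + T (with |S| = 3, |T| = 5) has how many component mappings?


The unit eta_X: X -> U(F(X)) of the Free-Forgetful adjunction
maps each element of X to a generator of F(X). For X = S + T (disjoint
union in Set), |S + T| = |S| + |T|.
Total mappings = 3 + 5 = 8.

8


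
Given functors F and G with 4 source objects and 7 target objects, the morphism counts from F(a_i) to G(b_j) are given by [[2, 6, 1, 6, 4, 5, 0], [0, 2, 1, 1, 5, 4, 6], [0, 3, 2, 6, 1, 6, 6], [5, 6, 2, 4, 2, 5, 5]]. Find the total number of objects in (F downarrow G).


Objects of (F downarrow G) are triples (a, b, h: F(a)->G(b)).
The count equals the sum of all entries in the hom-matrix.
sum(row 0) = 24
sum(row 1) = 19
sum(row 2) = 24
sum(row 3) = 29
Grand total = 96

96


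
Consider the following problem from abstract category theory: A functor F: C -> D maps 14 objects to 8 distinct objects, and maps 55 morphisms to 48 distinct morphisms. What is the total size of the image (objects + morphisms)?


The image of F consists of distinct objects and distinct morphisms.
|Im(F)| on objects = 8
|Im(F)| on morphisms = 48
Total image cardinality = 8 + 48 = 56

56


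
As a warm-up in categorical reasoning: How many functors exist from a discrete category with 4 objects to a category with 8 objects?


A functor from a discrete category C to D is determined by
where each object maps. Each of the 4 objects of C can map
to any of the 8 objects of D independently.
Number of functors = 8^4 = 4096

4096


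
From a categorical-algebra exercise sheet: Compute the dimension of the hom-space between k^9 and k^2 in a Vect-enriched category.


In Vect-enriched categories, Hom(k^n, k^m) is the space of m x n matrices.
dim(Hom(k^9, k^2)) = 2 * 9 = 18

18


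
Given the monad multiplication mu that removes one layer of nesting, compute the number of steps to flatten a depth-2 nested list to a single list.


Each application of mu: T^2 -> T removes one layer of nesting.
Starting at depth 2 (i.e., T^2(X)), we need to reach T(X).
Number of mu applications = 2 - 1 = 1

1


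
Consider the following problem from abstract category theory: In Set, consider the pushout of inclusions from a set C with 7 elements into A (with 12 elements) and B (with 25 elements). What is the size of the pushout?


The pushout A +_C B identifies the images of C in A and B.
|A +_C B| = |A| + |B| - |C| (for injections).
= 12 + 25 - 7 = 30

30


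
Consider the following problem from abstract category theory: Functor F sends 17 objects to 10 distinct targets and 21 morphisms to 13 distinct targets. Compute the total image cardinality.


The image of F consists of distinct objects and distinct morphisms.
|Im(F)| on objects = 10
|Im(F)| on morphisms = 13
Total image cardinality = 10 + 13 = 23

23


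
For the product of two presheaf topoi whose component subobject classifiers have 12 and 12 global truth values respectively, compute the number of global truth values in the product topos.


In a product of presheaf topoi E_1 x E_2, the subobject classifier
is Omega = Omega_1 x Omega_2 (componentwise), so
|Omega(top)| = |Omega_1(top_1)| * |Omega_2(top_2)|.
= 12 * 12 = 144.

144


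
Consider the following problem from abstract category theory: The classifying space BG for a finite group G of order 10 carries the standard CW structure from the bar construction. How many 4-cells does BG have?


In the bar-construction CW model of BG, the n-cells are indexed by
n-tuples [g_1|...|g_n] of non-identity elements of G (degenerate
simplices with some g_i = e do not contribute cells), so there are
(|G| - 1)^n n-cells.
For dim = 4 with |G| = 10:
cells = (10 - 1)^4 = 9^4 = 6561

6561


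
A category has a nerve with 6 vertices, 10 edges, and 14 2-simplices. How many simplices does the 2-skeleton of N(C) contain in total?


The 2-skeleton of the nerve N(C) consists of simplices in dimensions 0, 1, 2:
  |N(C)_0| = 6 (objects)
  |N(C)_1| = 10 (morphisms)
  |N(C)_2| = 14 (composable pairs)
Total = 6 + 10 + 14 = 30

30


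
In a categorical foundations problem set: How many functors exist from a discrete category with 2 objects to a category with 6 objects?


A functor from a discrete category C to D is determined by
where each object maps. Each of the 2 objects of C can map
to any of the 6 objects of D independently.
Number of functors = 6^2 = 36

36


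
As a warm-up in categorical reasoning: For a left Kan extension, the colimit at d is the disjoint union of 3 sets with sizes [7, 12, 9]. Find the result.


Pointwise, the left Kan extension (Lan_F H)(d) is the colimit, indexed
by the comma category (F downarrow d), of H composed with the
projection (F downarrow d) -> C. Here that colimit is given
as a coproduct (disjoint union) of sets, so its cardinality is the
sum of the sizes of the summands.
Coproduct of sets with sizes: 7 + 12 + 9
= 28

28


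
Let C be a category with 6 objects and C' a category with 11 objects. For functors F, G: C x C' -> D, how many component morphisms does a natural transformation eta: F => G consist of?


A natural transformation eta: F => G assigns one component morphism per
object of the domain category.
The domain is the product category C x C', so
|Ob(C x C')| = |Ob(C)| * |Ob(C')| = 6 * 11 = 66.
Therefore eta has 66 component morphisms.

66


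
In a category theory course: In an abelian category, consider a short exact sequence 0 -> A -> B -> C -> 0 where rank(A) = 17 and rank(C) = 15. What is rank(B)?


For a short exact sequence 0 -> A -> B -> C -> 0,
rank is additive: rank(B) = rank(A) + rank(C).
rank(B) = 17 + 15 = 32

32


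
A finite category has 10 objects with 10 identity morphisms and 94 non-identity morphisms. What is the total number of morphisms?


Each object has an identity morphism, giving 10 identities.
Adding the 94 non-identity morphisms:
Total = 10 + 94 = 104

104


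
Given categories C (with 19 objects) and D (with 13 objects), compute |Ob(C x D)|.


The product category C x D has objects that are pairs (c, d).
Number of pairs = |Ob(C)| * |Ob(D)| = 19 * 13 = 247

247


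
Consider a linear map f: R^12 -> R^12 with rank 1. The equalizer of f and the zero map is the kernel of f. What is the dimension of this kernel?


The equalizer of f and the zero map is ker(f).
By the rank-nullity theorem: dim(ker(f)) = dim(domain) - rank(f).
dim(ker(f)) = 12 - 1 = 11

11


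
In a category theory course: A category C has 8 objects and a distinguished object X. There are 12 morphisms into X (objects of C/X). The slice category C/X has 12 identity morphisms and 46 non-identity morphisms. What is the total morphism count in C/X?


In the slice category C/X, objects are morphisms to X.
Identity morphisms: 12 (one per object of C/X).
Non-identity morphisms: 46.
Total = 12 + 46 = 58

58


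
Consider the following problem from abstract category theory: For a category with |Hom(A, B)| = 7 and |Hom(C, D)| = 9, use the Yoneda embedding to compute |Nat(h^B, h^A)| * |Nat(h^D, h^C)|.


By the Yoneda lemma, Nat(h^B, h^A) is isomorphic to Hom(A, B),
so |Nat(h^B, h^A)| = |Hom(A, B)| and |Nat(h^D, h^C)| = |Hom(C, D)|.
|Hom(A, B)| = 7, |Hom(C, D)| = 9.
|Nat(h^B, h^A) x Nat(h^D, h^C)| = 7 * 9 = 63

63


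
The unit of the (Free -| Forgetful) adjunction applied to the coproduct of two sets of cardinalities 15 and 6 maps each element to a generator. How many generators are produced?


The unit eta_X: X -> U(F(X)) of the Free-Forgetful adjunction
maps each element of X to a generator of F(X). For X = S + T (disjoint
union in Set), |S + T| = |S| + |T|.
Total mappings = 15 + 6 = 21.

21


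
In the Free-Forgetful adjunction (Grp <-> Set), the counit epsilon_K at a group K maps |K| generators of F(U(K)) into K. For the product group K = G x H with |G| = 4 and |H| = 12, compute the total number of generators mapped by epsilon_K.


The counit epsilon_K: F(U(K)) -> K of the Free-Forgetful adjunction
maps |K| generators of F(U(K)) into K. For K = G x H (the product group),
|G x H| = |G| * |H|.
Total generators mapped = 4 * 12 = 48.

48


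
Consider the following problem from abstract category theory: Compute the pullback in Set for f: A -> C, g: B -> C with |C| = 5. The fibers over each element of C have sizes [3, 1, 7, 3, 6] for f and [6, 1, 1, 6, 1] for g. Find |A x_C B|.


The pullback A x_C B consists of pairs (a, b) with f(a) = g(b).
For each element c in C, the fiber product has |f^-1(c)| * |g^-1(c)| elements.
Summing over C: 3 * 6 + 1 * 1 + 7 * 1 + 3 * 6 + 6 * 1
= 18 + 1 + 7 + 18 + 6 = 50

50


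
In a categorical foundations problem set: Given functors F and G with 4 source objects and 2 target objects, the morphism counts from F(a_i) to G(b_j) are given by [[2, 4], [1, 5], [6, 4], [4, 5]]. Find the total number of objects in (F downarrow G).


Objects of (F downarrow G) are triples (a, b, h: F(a)->G(b)).
The count equals the sum of all entries in the hom-matrix.
sum(row 0) = 6
sum(row 1) = 6
sum(row 2) = 10
sum(row 3) = 9
Grand total = 31

31


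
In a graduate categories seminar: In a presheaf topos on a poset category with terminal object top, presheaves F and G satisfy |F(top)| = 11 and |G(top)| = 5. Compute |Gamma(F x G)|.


Global sections of a presheaf on a poset with terminal top satisfy
Gamma(H) ~ H(top). Presheaves admit pointwise products, so
(F x G)(top) = F(top) x G(top) (Cartesian product).
|Gamma(F x G)| = |F(top)| * |G(top)| = 11 * 5 = 55.

55


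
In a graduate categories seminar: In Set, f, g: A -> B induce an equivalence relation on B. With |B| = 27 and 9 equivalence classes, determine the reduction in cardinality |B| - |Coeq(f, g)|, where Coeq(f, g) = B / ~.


The coequalizer Coeq(f, g) = B / ~ has one element per equivalence class.
|B| = 27, |Coeq(f, g)| = 9.
|B| - |Coeq(f, g)| = 27 - 9 = 18.

18


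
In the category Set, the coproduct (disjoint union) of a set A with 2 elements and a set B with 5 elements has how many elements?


In Set, the coproduct A + B is the disjoint union.
|A + B| = |A| + |B| = 2 + 5 = 7

7


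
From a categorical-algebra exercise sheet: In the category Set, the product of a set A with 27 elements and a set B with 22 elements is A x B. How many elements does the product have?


In Set, the product A x B is the Cartesian product.
By the universal property, |A x B| = |A| * |B|.
|A x B| = 27 * 22 = 594

594


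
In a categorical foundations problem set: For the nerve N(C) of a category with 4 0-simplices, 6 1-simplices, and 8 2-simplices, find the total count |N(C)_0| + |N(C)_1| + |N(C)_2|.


The 2-skeleton of the nerve N(C) consists of simplices in dimensions 0, 1, 2:
  |N(C)_0| = 4 (objects)
  |N(C)_1| = 6 (morphisms)
  |N(C)_2| = 8 (composable pairs)
Total = 4 + 6 + 8 = 18

18


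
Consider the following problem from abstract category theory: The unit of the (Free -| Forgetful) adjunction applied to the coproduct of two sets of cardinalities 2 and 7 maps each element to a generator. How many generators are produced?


The unit eta_X: X -> U(F(X)) of the Free-Forgetful adjunction
maps each element of X to a generator of F(X). For X = S + T (disjoint
union in Set), |S + T| = |S| + |T|.
Total mappings = 2 + 7 = 9.

9


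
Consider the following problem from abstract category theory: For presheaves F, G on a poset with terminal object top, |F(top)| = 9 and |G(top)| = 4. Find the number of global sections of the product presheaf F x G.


Global sections of a presheaf on a poset with terminal top satisfy
Gamma(H) ~ H(top). Presheaves admit pointwise products, so
(F x G)(top) = F(top) x G(top) (Cartesian product).
|Gamma(F x G)| = |F(top)| * |G(top)| = 9 * 4 = 36.

36


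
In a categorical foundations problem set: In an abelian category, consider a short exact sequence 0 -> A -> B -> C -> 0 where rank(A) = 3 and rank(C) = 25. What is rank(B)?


For a short exact sequence 0 -> A -> B -> C -> 0,
rank is additive: rank(B) = rank(A) + rank(C).
rank(B) = 3 + 25 = 28

28


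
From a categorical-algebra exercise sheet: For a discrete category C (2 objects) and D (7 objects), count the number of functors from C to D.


A functor from a discrete category C to D is determined by
where each object maps. Each of the 2 objects of C can map
to any of the 7 objects of D independently.
Number of functors = 7^2 = 49

49


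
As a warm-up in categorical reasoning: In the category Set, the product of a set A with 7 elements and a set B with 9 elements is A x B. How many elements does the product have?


In Set, the product A x B is the Cartesian product.
By the universal property, |A x B| = |A| * |B|.
|A x B| = 7 * 9 = 63

63


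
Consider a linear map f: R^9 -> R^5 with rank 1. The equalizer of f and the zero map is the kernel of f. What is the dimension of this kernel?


The equalizer of f and the zero map is ker(f).
By the rank-nullity theorem: dim(ker(f)) = dim(domain) - rank(f).
dim(ker(f)) = 9 - 1 = 8

8


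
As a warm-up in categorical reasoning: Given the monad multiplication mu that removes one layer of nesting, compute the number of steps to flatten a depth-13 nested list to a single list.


Each application of mu: T^2 -> T removes one layer of nesting.
Starting at depth 13 (i.e., T^13(X)), we need to reach T(X).
Number of mu applications = 13 - 1 = 12

12


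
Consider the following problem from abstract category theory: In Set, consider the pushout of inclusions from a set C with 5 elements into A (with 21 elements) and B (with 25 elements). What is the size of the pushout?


The pushout A +_C B identifies the images of C in A and B.
|A +_C B| = |A| + |B| - |C| (for injections).
= 21 + 25 - 5 = 41

41


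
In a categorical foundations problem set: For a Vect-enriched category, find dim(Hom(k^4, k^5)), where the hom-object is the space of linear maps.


In Vect-enriched categories, Hom(k^n, k^m) is the space of m x n matrices.
dim(Hom(k^4, k^5)) = 5 * 4 = 20

20


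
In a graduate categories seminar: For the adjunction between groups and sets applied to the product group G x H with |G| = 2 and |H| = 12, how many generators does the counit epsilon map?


The counit epsilon_K: F(U(K)) -> K of the Free-Forgetful adjunction
maps |K| generators of F(U(K)) into K. For K = G x H (the product group),
|G x H| = |G| * |H|.
Total generators mapped = 2 * 12 = 24.

24


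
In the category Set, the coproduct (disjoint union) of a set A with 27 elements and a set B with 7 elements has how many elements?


In Set, the coproduct A + B is the disjoint union.
|A + B| = |A| + |B| = 27 + 7 = 34

34


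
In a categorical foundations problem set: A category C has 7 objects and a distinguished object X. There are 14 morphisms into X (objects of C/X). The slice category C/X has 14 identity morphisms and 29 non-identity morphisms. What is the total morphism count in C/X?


In the slice category C/X, objects are morphisms to X.
Identity morphisms: 14 (one per object of C/X).
Non-identity morphisms: 29.
Total = 14 + 29 = 43

43


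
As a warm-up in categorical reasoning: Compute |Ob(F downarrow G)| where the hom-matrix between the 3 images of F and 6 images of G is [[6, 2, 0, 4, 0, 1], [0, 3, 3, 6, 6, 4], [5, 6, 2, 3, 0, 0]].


Objects of (F downarrow G) are triples (a, b, h: F(a)->G(b)).
The count equals the sum of all entries in the hom-matrix.
sum(row 0) = 13
sum(row 1) = 22
sum(row 2) = 16
Grand total = 51

51


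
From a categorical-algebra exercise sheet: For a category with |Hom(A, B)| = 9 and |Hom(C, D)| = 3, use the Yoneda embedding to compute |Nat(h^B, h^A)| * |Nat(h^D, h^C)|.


By the Yoneda lemma, Nat(h^B, h^A) is isomorphic to Hom(A, B),
so |Nat(h^B, h^A)| = |Hom(A, B)| and |Nat(h^D, h^C)| = |Hom(C, D)|.
|Hom(A, B)| = 9, |Hom(C, D)| = 3.
|Nat(h^B, h^A) x Nat(h^D, h^C)| = 9 * 3 = 27

27


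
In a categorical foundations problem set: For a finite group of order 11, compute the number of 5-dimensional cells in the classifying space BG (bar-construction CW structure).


In the bar-construction CW model of BG, the n-cells are indexed by
n-tuples [g_1|...|g_n] of non-identity elements of G (degenerate
simplices with some g_i = e do not contribute cells), so there are
(|G| - 1)^n n-cells.
For dim = 5 with |G| = 11:
cells = (11 - 1)^5 = 10^5 = 100000

100000


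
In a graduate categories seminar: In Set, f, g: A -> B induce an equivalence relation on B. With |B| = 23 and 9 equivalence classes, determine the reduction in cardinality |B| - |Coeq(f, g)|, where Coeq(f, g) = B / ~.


The coequalizer Coeq(f, g) = B / ~ has one element per equivalence class.
|B| = 23, |Coeq(f, g)| = 9.
|B| - |Coeq(f, g)| = 23 - 9 = 14.

14


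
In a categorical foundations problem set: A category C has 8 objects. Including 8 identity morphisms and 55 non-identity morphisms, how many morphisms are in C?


Each object has an identity morphism, giving 8 identities.
Adding the 55 non-identity morphisms:
Total = 8 + 55 = 63

63


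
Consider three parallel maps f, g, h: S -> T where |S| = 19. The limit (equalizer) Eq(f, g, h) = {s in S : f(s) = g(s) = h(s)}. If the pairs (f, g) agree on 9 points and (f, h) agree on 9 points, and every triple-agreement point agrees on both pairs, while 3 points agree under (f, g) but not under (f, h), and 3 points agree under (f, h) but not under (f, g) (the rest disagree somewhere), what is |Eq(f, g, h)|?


Eq(f, g, h) is the triple-agreement set: points in S where all three
maps take the same value. Using inclusion-exclusion on the pairwise data:
Pair (f, g) agrees on 9 points; pair (f, h) on 9 points.
Points agreeing under (f, g) but not (f, h) = 3; under (f, h) but not (f, g) = 3.
Triple-agreement = agreement-in-(f, g) minus points that agree under (f, g) but not (f, h):
|Eq(f, g, h)| = 9 - 3 = 6
(cross-check via (f, h): 9 - 3 = 6.)

6


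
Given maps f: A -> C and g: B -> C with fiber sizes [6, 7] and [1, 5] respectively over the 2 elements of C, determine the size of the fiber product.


The pullback A x_C B consists of pairs (a, b) with f(a) = g(b).
For each element c in C, the fiber product has |f^-1(c)| * |g^-1(c)| elements.
Summing over C: 6 * 1 + 7 * 5
= 6 + 35 = 41

41


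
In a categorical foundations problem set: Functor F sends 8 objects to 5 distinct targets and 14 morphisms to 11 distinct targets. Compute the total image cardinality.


The image of F consists of distinct objects and distinct morphisms.
|Im(F)| on objects = 5
|Im(F)| on morphisms = 11
Total image cardinality = 5 + 11 = 16

16


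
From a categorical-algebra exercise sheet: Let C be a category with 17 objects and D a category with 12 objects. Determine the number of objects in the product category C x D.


The product category C x D has objects that are pairs (c, d).
Number of pairs = |Ob(C)| * |Ob(D)| = 17 * 12 = 204

204


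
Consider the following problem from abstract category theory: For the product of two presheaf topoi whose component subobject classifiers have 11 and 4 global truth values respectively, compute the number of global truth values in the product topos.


In a product of presheaf topoi E_1 x E_2, the subobject classifier
is Omega = Omega_1 x Omega_2 (componentwise), so
|Omega(top)| = |Omega_1(top_1)| * |Omega_2(top_2)|.
= 11 * 4 = 44.

44


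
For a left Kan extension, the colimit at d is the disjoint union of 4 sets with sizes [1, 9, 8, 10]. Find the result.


Pointwise, the left Kan extension (Lan_F H)(d) is the colimit, indexed
by the comma category (F downarrow d), of H composed with the
projection (F downarrow d) -> C. Here that colimit is given
as a coproduct (disjoint union) of sets, so its cardinality is the
sum of the sizes of the summands.
Coproduct of sets with sizes: 1 + 9 + 8 + 10
= 28

28
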